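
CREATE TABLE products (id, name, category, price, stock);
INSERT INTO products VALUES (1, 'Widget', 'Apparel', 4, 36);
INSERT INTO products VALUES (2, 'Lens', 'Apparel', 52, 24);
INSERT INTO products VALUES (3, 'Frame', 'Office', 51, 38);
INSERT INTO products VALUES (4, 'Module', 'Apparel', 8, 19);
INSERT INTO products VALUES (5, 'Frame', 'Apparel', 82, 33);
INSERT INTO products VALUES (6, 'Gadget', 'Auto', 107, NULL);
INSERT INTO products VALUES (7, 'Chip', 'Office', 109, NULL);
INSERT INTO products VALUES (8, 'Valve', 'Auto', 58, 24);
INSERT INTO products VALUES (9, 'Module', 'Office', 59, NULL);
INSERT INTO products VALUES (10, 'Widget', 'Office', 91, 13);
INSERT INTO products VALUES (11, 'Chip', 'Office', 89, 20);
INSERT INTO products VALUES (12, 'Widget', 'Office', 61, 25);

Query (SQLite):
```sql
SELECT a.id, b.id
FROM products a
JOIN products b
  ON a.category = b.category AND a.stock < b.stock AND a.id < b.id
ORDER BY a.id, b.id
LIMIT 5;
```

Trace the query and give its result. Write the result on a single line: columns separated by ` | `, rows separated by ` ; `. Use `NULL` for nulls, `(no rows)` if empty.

Pairs (a,b) with same category, a.stock < b.stock, a.id < b.id.
category groups: Apparel:{1,2,4,5} Auto:{6,8} Office:{3,7,9,10,11,12}
Ordered by (a.id, b.id); first 5.

2 | 5 ; 4 | 5 ; 10 | 11 ; 10 | 12 ; 11 | 12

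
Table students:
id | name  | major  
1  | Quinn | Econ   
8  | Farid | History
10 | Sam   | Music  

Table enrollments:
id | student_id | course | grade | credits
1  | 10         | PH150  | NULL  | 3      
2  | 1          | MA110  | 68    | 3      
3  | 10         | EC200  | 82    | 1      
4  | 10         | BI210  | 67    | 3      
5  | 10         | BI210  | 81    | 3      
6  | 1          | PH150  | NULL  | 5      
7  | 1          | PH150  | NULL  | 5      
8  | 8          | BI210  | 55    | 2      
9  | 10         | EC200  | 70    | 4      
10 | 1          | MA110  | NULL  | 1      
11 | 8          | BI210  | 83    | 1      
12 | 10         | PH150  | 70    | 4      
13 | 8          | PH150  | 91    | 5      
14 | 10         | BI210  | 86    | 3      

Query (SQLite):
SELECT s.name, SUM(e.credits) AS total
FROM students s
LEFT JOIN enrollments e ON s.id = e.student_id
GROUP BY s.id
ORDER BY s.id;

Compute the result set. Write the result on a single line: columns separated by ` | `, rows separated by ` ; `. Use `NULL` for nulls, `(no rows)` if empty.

Quinn | 14 ; Farid | 8 ; Sam | 21

LEFT JOIN keeps every students row; unmatched ones get NULL for enrollments columns.
Group by students.id and compute SUM(e.credits). SUM over an all-NULL group is NULL.
  1: ids {2, 6, 7, 10} → SUM(e.credits)=14
  8: ids {8, 11, 13} → SUM(e.credits)=8
  10: ids {1, 3, 4, 5, 9, 12, 14} → SUM(e.credits)=21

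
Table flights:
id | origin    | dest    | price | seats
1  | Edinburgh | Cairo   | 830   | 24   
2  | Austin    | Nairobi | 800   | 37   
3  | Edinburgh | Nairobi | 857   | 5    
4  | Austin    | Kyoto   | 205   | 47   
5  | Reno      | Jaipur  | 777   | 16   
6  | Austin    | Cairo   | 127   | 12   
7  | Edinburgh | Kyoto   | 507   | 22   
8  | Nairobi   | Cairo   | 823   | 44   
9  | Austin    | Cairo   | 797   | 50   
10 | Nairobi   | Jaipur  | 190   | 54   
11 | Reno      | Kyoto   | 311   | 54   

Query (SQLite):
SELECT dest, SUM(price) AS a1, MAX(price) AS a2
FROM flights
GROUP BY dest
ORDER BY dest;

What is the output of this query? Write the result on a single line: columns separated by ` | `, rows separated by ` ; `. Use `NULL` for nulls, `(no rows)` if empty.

Group flights by dest.
Per group compute: SUM(price), MAX(price).
  Cairo: ids {1, 6, 8, 9} → SUM(price)=2577, MAX(price)=830
  Jaipur: ids {5, 10} → SUM(price)=967, MAX(price)=777
  Kyoto: ids {4, 7, 11} → SUM(price)=1023, MAX(price)=507
  Nairobi: ids {2, 3} → SUM(price)=1657, MAX(price)=857

Cairo | 2577 | 830 ; Jaipur | 967 | 777 ; Kyoto | 1023 | 507 ; Nairobi | 1657 | 857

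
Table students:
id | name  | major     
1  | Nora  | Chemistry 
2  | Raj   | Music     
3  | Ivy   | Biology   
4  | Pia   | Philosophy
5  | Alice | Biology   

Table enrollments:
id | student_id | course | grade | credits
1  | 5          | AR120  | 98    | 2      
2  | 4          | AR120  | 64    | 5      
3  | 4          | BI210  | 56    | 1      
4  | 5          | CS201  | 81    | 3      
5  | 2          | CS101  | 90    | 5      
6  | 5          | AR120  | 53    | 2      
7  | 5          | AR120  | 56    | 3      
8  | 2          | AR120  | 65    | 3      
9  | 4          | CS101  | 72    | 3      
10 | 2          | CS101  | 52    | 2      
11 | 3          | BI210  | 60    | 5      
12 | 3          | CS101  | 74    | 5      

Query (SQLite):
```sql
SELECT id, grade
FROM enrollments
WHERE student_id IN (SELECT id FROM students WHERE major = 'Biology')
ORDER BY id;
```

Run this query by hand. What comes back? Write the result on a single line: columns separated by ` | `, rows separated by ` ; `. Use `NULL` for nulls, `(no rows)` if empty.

1 | 98 ; 4 | 81 ; 6 | 53 ; 7 | 56 ; 11 | 60 ; 12 | 74

Inner query: students.id where major = 'Biology'.
Outer: keep enrollments rows whose student_id is in that set.
Inner query → {3, 5}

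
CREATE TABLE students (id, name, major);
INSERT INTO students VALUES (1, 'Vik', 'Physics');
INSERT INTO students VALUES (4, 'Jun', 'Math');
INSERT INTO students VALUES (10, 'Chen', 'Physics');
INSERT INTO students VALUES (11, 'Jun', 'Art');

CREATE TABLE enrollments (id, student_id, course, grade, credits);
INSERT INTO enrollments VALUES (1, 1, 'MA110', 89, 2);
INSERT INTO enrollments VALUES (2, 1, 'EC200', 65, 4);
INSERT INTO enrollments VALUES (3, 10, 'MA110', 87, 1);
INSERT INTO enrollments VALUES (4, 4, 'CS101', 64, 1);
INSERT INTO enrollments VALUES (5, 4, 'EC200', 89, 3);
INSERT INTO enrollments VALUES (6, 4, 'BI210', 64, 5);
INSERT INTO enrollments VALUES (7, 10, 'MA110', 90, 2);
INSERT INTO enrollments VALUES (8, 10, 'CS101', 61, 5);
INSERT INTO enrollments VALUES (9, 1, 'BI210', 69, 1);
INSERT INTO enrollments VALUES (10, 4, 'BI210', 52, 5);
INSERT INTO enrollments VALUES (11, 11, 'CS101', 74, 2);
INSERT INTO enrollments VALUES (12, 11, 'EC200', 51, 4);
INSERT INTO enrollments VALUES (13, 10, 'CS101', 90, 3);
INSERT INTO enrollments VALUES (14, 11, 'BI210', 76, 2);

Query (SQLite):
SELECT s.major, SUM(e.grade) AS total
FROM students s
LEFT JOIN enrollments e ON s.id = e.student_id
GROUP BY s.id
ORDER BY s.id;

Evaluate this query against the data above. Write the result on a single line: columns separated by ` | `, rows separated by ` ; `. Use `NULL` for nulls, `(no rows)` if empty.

Physics | 223 ; Math | 269 ; Physics | 328 ; Art | 201

LEFT JOIN keeps every students row; unmatched ones get NULL for enrollments columns.
Group by students.id and compute SUM(e.grade). SUM over an all-NULL group is NULL.
  1: ids {1, 2, 9} → SUM(e.grade)=223
  4: ids {4, 5, 6, 10} → SUM(e.grade)=269
  10: ids {3, 7, 8, 13} → SUM(e.grade)=328
  11: ids {11, 12, 14} → SUM(e.grade)=201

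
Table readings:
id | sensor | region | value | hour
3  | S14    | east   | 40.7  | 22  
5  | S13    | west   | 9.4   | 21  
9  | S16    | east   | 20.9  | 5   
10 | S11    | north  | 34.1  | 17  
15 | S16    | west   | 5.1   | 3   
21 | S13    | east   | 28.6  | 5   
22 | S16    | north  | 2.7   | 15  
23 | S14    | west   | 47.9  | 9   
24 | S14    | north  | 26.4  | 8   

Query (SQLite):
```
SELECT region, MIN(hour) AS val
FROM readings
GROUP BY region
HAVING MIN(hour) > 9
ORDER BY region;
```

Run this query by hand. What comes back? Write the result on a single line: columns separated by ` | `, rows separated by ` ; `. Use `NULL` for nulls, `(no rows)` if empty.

Partition readings by region; compute MIN(hour) within each group.
HAVING: keep groups where MIN(hour) > 9.
  east: ids {3, 9, 21} → MIN(hour)=5
  north: ids {10, 22, 24} → MIN(hour)=8
  west: ids {5, 15, 23} → MIN(hour)=3

(no rows)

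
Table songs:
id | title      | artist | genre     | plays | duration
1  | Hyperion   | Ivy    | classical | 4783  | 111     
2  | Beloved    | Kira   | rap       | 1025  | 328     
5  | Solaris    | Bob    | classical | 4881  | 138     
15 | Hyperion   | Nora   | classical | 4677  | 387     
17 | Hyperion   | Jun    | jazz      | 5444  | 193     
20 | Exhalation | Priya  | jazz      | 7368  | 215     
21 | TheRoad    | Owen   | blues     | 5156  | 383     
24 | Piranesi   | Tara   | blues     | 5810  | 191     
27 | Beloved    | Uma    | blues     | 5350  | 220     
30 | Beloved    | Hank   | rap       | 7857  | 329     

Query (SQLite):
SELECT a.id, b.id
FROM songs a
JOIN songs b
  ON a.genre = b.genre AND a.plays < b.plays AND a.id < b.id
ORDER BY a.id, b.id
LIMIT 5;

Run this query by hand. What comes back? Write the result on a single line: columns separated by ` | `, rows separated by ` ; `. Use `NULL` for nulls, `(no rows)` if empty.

1 | 5 ; 2 | 30 ; 17 | 20 ; 21 | 24 ; 21 | 27

Pairs (a,b) with same genre, a.plays < b.plays, a.id < b.id.
genre groups: blues:{21,24,27} classical:{1,5,15} jazz:{17,20} rap:{2,30}
Ordered by (a.id, b.id); first 5.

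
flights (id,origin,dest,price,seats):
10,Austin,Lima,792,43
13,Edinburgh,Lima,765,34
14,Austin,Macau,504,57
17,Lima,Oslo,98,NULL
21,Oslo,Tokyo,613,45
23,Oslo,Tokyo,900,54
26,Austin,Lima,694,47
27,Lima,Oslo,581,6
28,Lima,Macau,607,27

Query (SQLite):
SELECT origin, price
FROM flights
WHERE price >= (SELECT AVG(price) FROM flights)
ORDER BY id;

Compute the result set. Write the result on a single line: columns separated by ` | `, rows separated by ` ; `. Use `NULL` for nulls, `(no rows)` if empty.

Austin | 792 ; Edinburgh | 765 ; Oslo | 900 ; Austin | 694

Scalar subquery: AVG(price) over all flights rows = 617.111111 (≈; comparison uses full precision).
Keep rows where price >= that value.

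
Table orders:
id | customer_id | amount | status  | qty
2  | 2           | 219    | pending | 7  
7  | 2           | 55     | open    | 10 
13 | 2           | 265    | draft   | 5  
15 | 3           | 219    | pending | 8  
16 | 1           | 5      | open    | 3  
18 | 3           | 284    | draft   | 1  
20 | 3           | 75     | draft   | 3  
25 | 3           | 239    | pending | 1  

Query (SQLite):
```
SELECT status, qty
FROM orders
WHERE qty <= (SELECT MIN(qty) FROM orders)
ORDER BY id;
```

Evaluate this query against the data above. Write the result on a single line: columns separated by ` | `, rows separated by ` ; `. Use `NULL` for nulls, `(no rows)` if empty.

draft | 1 ; pending | 1

Scalar subquery: MIN(qty) over all orders rows = 1.
Keep rows where qty <= that value.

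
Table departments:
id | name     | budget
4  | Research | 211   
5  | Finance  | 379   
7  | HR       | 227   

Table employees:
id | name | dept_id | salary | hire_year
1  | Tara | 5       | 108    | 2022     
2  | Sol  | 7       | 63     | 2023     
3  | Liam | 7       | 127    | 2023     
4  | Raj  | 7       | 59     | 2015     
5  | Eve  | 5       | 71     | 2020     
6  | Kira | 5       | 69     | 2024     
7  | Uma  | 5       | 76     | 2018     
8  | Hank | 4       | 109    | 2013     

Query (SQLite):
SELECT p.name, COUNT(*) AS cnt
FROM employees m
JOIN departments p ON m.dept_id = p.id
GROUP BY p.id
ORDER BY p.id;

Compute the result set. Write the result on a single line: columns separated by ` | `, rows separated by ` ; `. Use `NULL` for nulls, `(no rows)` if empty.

Research | 1 ; Finance | 4 ; HR | 3

Join each employees row to its departments via dept_id.
Group joined rows by departments.id; compute COUNT(*) per group.
  4: ids {8} → COUNT(*)=1
  5: ids {1, 5, 6, 7} → COUNT(*)=4
  7: ids {2, 3, 4} → COUNT(*)=3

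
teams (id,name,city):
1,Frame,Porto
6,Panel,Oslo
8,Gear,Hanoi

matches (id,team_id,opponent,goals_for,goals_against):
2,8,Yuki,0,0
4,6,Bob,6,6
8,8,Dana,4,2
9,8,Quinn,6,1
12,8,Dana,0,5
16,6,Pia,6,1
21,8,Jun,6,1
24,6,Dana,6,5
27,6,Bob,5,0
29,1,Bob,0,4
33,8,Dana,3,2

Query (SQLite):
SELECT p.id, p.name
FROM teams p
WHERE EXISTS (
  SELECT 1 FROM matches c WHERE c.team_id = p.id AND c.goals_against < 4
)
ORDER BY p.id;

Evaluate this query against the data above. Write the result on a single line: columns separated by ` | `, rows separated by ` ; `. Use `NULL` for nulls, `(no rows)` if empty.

6 | Panel ; 8 | Gear

For each teams row, check whether any matches with matching team_id has goals_against < 4.
Keep rows where that is true.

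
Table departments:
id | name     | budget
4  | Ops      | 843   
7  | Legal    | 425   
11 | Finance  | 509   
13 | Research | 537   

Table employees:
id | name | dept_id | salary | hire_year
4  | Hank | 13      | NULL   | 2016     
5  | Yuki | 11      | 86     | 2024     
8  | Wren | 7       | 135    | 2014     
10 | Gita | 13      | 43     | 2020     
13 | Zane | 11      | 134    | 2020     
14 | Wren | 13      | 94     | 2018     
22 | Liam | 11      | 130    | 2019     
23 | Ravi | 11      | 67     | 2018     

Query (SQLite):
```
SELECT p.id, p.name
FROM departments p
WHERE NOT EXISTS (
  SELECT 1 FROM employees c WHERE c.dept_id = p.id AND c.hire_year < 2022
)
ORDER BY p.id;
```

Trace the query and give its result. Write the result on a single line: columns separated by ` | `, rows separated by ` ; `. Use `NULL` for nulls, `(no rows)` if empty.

For each departments row, check whether any employees with matching dept_id has hire_year < 2022.
Keep rows where that is false.

4 | Ops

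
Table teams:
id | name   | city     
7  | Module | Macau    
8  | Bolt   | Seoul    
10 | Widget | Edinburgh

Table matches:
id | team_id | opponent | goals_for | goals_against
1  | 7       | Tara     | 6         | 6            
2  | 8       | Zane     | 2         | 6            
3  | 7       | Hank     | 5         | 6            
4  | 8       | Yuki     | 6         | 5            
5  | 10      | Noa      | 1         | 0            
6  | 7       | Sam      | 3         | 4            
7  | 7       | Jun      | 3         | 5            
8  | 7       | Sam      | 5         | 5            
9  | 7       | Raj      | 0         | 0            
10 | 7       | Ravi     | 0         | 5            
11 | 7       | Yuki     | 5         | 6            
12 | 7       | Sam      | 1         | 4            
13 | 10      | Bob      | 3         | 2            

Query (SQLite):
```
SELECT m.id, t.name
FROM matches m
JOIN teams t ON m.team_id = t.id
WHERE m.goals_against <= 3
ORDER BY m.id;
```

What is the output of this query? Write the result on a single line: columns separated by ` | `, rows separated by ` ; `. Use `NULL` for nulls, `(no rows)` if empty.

5 | Widget ; 9 | Module ; 13 | Widget

Each matches row matches the teams row where team_id = teams.id.
Then keep rows with m.goals_against <= 3.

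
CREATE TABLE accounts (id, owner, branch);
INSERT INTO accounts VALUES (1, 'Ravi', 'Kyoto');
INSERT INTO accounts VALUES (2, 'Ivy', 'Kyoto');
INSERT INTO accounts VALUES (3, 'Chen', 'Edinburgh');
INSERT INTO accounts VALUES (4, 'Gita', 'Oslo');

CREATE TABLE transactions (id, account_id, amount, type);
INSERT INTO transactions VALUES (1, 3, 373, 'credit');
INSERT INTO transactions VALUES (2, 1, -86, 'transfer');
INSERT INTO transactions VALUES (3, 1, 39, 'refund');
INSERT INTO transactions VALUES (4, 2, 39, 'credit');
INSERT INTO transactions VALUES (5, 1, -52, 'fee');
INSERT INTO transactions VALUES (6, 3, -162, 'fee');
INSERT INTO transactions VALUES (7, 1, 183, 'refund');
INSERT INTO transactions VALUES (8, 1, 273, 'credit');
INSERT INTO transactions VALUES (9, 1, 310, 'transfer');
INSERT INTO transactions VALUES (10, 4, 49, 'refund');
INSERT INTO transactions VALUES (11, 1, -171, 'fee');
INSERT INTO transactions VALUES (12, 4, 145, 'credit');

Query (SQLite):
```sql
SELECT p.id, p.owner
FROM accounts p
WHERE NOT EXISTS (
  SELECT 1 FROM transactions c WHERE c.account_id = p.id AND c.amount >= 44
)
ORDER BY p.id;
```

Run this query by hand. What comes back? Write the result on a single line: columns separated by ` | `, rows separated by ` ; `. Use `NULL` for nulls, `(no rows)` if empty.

2 | Ivy

For each accounts row, check whether any transactions with matching account_id has amount >= 44.
Keep rows where that is false.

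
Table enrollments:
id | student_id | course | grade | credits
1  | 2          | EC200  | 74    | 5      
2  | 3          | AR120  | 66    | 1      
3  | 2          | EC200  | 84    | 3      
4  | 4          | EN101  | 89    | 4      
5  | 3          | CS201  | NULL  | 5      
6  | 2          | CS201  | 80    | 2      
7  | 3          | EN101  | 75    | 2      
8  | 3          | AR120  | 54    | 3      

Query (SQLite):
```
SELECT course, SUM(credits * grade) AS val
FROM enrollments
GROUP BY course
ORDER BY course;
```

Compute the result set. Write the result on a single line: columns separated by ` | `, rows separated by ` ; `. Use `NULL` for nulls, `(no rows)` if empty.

AR120 | 228 ; CS201 | 160 ; EC200 | 622 ; EN101 | 506

For each row compute credits * grade.
Group by course; take SUM of the expression per group.
  AR120: ids {2, 8} → SUM(credits * grade)=228
  CS201: ids {5, 6} → SUM(credits * grade)=160
  EC200: ids {1, 3} → SUM(credits * grade)=622
  EN101: ids {4, 7} → SUM(credits * grade)=506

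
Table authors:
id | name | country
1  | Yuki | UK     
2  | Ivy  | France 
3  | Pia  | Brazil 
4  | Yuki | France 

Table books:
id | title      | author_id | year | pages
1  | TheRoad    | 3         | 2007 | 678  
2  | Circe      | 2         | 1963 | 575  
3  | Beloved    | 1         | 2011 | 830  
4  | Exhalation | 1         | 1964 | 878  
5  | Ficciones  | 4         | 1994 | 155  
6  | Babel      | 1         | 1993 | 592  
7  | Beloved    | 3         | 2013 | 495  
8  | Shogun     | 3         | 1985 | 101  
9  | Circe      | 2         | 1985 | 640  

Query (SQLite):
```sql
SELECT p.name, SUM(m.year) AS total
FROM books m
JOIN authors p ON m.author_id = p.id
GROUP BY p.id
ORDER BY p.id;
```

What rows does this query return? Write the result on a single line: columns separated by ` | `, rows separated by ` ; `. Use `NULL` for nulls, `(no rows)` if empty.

Join each books row to its authors via author_id.
Group joined rows by authors.id; compute SUM(m.year) per group.
  1: ids {3, 4, 6} → SUM(m.year)=5968
  2: ids {2, 9} → SUM(m.year)=3948
  3: ids {1, 7, 8} → SUM(m.year)=6005
  4: ids {5} → SUM(m.year)=1994

Yuki | 5968 ; Ivy | 3948 ; Pia | 6005 ; Yuki | 1994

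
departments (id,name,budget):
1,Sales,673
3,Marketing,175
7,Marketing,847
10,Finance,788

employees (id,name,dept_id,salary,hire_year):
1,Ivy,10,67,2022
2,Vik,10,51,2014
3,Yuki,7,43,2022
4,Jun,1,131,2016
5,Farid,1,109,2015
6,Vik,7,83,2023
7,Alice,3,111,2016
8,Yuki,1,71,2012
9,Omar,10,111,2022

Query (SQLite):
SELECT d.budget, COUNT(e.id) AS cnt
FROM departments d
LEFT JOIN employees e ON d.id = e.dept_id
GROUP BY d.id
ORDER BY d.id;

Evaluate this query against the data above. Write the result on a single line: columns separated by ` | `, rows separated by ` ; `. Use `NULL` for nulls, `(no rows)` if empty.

673 | 3 ; 175 | 1 ; 847 | 2 ; 788 | 3

LEFT JOIN keeps every departments row; unmatched ones get NULL for employees columns.
Group by departments.id and compute COUNT(e.id). COUNT(col) of an all-NULL group is 0.
  1: ids {4, 5, 8} → COUNT(e.id)=3
  3: ids {7} → COUNT(e.id)=1
  7: ids {3, 6} → COUNT(e.id)=2
  10: ids {1, 2, 9} → COUNT(e.id)=3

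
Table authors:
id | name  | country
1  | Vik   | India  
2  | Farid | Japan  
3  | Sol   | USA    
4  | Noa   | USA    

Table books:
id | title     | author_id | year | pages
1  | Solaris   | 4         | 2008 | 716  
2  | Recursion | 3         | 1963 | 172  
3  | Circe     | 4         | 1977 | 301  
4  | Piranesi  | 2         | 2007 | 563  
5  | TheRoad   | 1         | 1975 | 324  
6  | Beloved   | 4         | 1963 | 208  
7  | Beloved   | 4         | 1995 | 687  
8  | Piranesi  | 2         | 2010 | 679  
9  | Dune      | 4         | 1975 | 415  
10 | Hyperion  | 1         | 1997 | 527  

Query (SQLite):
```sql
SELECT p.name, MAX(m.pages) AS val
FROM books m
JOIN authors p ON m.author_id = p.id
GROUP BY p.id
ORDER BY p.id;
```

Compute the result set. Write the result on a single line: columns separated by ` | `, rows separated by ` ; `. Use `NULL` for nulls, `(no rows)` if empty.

Join each books row to its authors via author_id.
Group joined rows by authors.id; compute MAX(m.pages) per group.
  1: ids {5, 10} → MAX(m.pages)=527
  2: ids {4, 8} → MAX(m.pages)=679
  3: ids {2} → MAX(m.pages)=172
  4: ids {1, 3, 6, 7, 9} → MAX(m.pages)=716

Vik | 527 ; Farid | 679 ; Sol | 172 ; Noa | 716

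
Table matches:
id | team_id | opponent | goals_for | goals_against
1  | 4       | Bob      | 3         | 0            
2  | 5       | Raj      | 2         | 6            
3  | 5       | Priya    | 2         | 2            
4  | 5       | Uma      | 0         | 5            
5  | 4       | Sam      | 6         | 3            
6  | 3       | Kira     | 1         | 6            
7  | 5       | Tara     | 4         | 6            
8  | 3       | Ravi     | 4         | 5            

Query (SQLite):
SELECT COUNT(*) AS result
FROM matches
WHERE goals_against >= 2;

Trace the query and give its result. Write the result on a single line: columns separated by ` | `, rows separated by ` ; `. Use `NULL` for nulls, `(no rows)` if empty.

Rows where goals_against >= 2 → goals_against values: [6, 2, 5, 3, 6, 6, 5].
COUNT(*) counts rows → 7.

7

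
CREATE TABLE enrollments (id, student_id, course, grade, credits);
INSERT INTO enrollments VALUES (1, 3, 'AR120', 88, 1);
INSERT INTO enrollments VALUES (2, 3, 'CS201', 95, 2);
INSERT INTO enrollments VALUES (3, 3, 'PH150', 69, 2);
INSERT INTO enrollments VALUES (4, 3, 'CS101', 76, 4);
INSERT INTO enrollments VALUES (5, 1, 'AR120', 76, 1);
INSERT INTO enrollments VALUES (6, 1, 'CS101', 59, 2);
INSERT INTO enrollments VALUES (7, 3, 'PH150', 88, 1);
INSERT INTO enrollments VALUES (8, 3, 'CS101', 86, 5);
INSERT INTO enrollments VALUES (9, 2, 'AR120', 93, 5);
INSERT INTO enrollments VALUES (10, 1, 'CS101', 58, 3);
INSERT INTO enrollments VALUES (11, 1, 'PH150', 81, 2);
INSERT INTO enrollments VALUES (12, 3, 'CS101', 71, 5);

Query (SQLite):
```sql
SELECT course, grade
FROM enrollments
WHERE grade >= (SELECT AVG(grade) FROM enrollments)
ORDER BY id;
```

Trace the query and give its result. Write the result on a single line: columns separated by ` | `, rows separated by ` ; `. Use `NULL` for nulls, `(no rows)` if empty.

AR120 | 88 ; CS201 | 95 ; PH150 | 88 ; CS101 | 86 ; AR120 | 93 ; PH150 | 81

Scalar subquery: AVG(grade) over all enrollments rows = 78.333333 (≈; comparison uses full precision).
Keep rows where grade >= that value.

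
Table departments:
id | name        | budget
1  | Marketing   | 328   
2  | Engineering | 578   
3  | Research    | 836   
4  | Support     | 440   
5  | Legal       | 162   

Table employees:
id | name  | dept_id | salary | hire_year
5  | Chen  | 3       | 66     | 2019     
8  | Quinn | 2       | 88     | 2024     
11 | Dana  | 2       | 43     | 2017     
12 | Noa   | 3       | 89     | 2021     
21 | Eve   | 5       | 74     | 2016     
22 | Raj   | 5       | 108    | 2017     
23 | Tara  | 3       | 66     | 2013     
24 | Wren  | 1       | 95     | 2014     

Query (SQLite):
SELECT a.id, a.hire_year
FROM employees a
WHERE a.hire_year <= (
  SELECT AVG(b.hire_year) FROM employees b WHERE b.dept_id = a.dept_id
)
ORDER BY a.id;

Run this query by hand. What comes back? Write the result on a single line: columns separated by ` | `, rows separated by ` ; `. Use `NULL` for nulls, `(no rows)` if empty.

11 | 2017 ; 21 | 2016 ; 23 | 2013 ; 24 | 2014

For each employees row a, compute AVG(hire_year) over rows sharing a.dept_id.
Keep row a if a.hire_year <= that per-group AVG.
  dept_id=1: AVG(hire_year) = 2014.0
  dept_id=2: AVG(hire_year) = 2020.5
  dept_id=3: AVG(hire_year) = 2017.666667
  dept_id=5: AVG(hire_year) = 2016.5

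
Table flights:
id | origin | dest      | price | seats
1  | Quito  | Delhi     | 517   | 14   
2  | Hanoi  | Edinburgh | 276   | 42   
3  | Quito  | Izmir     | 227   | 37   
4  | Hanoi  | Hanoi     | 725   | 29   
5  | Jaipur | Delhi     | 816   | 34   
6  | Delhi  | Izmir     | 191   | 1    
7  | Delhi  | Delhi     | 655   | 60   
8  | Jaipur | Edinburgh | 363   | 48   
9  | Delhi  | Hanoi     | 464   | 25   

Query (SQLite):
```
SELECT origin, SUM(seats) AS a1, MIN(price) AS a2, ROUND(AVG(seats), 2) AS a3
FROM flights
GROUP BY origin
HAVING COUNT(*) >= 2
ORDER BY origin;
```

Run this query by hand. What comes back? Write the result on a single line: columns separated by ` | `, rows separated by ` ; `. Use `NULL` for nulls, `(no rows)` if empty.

Group flights by origin.
Per group compute: SUM(seats), MIN(price), ROUND(AVG(seats), 2).
HAVING: drop groups with fewer than 2 rows.
  Delhi: ids {6, 7, 9} → SUM(seats)=86, MIN(price)=191, ROUND(AVG(seats), 2)=28.67
  Hanoi: ids {2, 4} → SUM(seats)=71, MIN(price)=276, ROUND(AVG(seats), 2)=35.5
  Jaipur: ids {5, 8} → SUM(seats)=82, MIN(price)=363, ROUND(AVG(seats), 2)=41
  Quito: ids {1, 3} → SUM(seats)=51, MIN(price)=227, ROUND(AVG(seats), 2)=25.5

Delhi | 86 | 191 | 28.67 ; Hanoi | 71 | 276 | 35.5 ; Jaipur | 82 | 363 | 41 ; Quito | 51 | 227 | 25.5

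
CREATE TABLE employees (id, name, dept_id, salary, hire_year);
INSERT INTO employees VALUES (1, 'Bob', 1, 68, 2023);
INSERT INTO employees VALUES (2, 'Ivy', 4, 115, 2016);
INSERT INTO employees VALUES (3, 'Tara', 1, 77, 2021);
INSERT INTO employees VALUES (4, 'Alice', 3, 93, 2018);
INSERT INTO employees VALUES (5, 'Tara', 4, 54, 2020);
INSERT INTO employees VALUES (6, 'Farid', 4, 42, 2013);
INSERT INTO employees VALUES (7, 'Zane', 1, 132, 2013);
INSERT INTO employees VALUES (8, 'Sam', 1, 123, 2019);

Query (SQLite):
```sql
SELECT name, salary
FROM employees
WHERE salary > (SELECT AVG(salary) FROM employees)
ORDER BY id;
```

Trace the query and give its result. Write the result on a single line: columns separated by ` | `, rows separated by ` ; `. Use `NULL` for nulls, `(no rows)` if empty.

Ivy | 115 ; Alice | 93 ; Zane | 132 ; Sam | 123

Scalar subquery: AVG(salary) over all employees rows = 88.0.
Keep rows where salary > that value.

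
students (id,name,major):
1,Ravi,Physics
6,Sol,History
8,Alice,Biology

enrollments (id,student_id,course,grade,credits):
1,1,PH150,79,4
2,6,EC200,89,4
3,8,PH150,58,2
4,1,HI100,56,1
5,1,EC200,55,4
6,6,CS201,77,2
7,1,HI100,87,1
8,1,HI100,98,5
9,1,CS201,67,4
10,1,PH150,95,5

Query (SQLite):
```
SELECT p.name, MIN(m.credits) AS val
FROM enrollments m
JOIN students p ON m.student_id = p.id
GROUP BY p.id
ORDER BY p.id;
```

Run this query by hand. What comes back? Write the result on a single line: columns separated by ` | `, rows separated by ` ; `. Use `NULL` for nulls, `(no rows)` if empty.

Ravi | 1 ; Sol | 2 ; Alice | 2

Join each enrollments row to its students via student_id.
Group joined rows by students.id; compute MIN(m.credits) per group.
  1: ids {1, 4, 5, 7, 8, 9, 10} → MIN(m.credits)=1
  6: ids {2, 6} → MIN(m.credits)=2
  8: ids {3} → MIN(m.credits)=2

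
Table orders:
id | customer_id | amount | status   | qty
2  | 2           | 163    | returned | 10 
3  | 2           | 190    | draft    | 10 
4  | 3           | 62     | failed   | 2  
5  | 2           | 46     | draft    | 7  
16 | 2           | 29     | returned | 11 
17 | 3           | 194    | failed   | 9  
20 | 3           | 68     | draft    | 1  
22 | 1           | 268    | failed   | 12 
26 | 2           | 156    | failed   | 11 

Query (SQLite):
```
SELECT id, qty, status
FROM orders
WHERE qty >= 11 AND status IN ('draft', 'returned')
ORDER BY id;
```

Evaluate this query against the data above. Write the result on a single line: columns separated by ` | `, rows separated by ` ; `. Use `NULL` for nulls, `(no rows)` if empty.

qty >= 11: ids {16, 22, 26}
status IN ('draft', 'returned'): ids {2, 3, 5, 16, 20}
Combine with AND.

16 | 11 | returned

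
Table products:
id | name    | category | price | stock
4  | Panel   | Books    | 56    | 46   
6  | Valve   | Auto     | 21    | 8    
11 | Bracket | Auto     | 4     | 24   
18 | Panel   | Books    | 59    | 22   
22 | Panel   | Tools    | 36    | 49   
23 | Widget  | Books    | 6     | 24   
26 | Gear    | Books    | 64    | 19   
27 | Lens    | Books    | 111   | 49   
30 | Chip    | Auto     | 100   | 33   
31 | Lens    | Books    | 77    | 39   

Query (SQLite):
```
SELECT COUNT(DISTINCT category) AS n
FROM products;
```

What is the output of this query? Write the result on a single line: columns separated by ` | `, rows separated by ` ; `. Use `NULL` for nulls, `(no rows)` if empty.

3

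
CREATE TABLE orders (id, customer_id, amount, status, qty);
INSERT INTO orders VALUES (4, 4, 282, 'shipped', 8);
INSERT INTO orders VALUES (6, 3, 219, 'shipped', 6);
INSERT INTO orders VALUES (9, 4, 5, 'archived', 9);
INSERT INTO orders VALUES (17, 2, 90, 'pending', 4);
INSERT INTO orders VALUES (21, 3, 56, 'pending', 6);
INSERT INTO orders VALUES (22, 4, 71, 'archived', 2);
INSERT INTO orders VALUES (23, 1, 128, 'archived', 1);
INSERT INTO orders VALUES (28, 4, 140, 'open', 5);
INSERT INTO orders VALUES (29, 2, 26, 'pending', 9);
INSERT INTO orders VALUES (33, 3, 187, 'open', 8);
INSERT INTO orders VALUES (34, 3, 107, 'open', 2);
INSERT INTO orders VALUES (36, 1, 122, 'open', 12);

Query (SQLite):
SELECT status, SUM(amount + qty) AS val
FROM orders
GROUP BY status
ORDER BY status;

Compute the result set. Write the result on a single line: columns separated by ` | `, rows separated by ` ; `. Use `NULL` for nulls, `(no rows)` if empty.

For each row compute amount + qty.
Group by status; take SUM of the expression per group.
  archived: ids {9, 22, 23} → SUM(amount + qty)=216
  open: ids {28, 33, 34, 36} → SUM(amount + qty)=583
  pending: ids {17, 21, 29} → SUM(amount + qty)=191
  shipped: ids {4, 6} → SUM(amount + qty)=515

archived | 216 ; open | 583 ; pending | 191 ; shipped | 515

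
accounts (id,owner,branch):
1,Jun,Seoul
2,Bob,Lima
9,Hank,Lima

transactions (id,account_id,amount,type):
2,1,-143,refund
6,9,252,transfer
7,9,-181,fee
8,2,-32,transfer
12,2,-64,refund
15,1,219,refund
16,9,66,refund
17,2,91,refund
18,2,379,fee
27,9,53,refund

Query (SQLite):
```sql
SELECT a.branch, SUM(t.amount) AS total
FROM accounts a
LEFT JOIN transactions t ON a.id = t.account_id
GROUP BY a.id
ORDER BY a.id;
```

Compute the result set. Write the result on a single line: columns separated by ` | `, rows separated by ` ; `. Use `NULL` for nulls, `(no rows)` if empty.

Seoul | 76 ; Lima | 374 ; Lima | 190

LEFT JOIN keeps every accounts row; unmatched ones get NULL for transactions columns.
Group by accounts.id and compute SUM(t.amount). SUM over an all-NULL group is NULL.
  1: ids {2, 15} → SUM(t.amount)=76
  2: ids {8, 12, 17, 18} → SUM(t.amount)=374
  9: ids {6, 7, 16, 27} → SUM(t.amount)=190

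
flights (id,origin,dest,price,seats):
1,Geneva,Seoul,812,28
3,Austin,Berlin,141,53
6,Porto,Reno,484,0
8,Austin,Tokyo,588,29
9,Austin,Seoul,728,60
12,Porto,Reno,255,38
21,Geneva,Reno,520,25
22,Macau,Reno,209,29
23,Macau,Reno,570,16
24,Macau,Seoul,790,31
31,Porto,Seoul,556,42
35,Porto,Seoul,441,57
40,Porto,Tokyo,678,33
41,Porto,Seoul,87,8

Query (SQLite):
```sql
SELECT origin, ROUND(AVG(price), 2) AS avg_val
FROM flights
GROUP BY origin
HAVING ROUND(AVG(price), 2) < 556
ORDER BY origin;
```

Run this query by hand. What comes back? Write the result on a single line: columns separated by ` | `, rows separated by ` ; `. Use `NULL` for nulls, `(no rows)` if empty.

Partition flights by origin; compute ROUND(AVG(price), 2) within each group.
HAVING: keep groups where ROUND(AVG(price), 2) < 556.
  Austin: ids {3, 8, 9} → ROUND(AVG(price), 2)=485.67
  Geneva: ids {1, 21} → ROUND(AVG(price), 2)=666
  Macau: ids {22, 23, 24} → ROUND(AVG(price), 2)=523
  Porto: ids {6, 12, 31, 35, 40, 41} → ROUND(AVG(price), 2)=416.83

Austin | 485.67 ; Macau | 523 ; Porto | 416.83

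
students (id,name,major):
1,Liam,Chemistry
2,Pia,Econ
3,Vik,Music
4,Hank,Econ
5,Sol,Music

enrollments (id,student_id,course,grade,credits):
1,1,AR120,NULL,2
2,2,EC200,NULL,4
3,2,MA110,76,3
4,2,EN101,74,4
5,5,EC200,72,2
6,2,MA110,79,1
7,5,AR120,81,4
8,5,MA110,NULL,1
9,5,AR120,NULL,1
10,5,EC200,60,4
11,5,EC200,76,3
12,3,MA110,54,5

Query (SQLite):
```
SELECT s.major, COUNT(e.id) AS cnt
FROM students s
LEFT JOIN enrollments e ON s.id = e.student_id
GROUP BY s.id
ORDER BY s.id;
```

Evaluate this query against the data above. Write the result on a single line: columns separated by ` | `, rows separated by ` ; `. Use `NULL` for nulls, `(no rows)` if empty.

LEFT JOIN keeps every students row; unmatched ones get NULL for enrollments columns.
Group by students.id and compute COUNT(e.id). COUNT(col) of an all-NULL group is 0.
  1: ids {1} → COUNT(e.id)=1
  2: ids {2, 3, 4, 6} → COUNT(e.id)=4
  3: ids {12} → COUNT(e.id)=1
  4: ids {—} → COUNT(e.id)=0
  5: ids {5, 7, 8, 9, 10, 11} → COUNT(e.id)=6

Chemistry | 1 ; Econ | 4 ; Music | 1 ; Econ | 0 ; Music | 6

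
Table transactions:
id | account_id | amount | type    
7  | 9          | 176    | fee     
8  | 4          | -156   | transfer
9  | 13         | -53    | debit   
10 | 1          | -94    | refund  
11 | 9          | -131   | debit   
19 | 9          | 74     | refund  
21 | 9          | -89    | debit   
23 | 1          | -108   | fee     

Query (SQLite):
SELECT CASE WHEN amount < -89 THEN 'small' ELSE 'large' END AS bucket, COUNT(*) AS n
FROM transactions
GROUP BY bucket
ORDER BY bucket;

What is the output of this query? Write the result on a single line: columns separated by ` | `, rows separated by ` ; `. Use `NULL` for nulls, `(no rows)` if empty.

large | 4 ; small | 4

Bucket rows by amount < -89 → 'small' else 'large'; count each bucket.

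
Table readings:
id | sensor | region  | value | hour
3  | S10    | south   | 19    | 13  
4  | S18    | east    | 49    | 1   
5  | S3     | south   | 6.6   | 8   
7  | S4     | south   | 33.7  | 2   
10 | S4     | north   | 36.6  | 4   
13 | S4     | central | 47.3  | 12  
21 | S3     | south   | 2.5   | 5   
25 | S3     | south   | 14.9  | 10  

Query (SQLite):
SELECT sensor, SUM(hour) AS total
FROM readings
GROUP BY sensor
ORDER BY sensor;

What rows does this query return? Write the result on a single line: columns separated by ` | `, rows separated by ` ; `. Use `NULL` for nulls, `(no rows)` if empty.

Partition readings by sensor; compute SUM(hour) within each group.
  S10: ids {3} → SUM(hour)=13
  S18: ids {4} → SUM(hour)=1
  S3: ids {5, 21, 25} → SUM(hour)=23
  S4: ids {7, 10, 13} → SUM(hour)=18

S10 | 13 ; S18 | 1 ; S3 | 23 ; S4 | 18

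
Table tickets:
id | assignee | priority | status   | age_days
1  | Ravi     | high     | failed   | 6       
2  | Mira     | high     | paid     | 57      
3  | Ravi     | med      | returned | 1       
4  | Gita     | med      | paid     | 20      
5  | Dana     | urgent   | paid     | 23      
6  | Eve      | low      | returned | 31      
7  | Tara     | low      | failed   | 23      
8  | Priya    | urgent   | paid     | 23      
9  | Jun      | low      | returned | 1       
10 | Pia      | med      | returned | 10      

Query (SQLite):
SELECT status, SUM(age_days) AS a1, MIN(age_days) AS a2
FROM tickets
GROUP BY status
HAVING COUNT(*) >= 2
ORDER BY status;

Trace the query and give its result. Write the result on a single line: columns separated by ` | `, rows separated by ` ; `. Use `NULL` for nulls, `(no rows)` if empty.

failed | 29 | 6 ; paid | 123 | 20 ; returned | 43 | 1

Group tickets by status.
Per group compute: SUM(age_days), MIN(age_days).
HAVING: drop groups with fewer than 2 rows.
  failed: ids {1, 7} → SUM(age_days)=29, MIN(age_days)=6
  paid: ids {2, 4, 5, 8} → SUM(age_days)=123, MIN(age_days)=20
  returned: ids {3, 6, 9, 10} → SUM(age_days)=43, MIN(age_days)=1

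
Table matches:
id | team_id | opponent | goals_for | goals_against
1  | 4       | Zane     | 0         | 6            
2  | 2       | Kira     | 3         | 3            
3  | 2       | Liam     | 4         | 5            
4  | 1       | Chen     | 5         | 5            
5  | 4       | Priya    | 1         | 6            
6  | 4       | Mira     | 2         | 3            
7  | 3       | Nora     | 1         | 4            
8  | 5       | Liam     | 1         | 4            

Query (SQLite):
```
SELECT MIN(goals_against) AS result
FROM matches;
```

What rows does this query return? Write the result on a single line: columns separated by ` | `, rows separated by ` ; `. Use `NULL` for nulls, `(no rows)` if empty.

All goals_against values: [6, 3, 5, 5, 6, 3, 4, 4].
MIN of non-NULL values = 3.

3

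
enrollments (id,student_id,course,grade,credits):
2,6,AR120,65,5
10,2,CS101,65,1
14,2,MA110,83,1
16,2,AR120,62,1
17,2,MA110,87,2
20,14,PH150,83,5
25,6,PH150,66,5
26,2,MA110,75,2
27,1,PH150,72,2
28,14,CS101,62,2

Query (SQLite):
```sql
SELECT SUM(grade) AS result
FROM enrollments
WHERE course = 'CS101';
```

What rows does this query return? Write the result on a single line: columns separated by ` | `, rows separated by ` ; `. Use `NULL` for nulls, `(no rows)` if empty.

127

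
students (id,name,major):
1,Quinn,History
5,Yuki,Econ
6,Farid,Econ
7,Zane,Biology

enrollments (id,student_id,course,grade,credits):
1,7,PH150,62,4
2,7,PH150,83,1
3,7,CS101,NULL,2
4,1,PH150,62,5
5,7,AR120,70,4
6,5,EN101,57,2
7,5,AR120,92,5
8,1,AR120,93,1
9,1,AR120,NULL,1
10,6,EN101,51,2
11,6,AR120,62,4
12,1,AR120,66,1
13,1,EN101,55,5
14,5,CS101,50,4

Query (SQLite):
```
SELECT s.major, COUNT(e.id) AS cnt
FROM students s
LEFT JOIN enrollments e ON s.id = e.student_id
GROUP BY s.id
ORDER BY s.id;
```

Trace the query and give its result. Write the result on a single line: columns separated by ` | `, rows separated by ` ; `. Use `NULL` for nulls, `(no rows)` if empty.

LEFT JOIN keeps every students row; unmatched ones get NULL for enrollments columns.
Group by students.id and compute COUNT(e.id). COUNT(col) of an all-NULL group is 0.
  1: ids {4, 8, 9, 12, 13} → COUNT(e.id)=5
  5: ids {6, 7, 14} → COUNT(e.id)=3
  6: ids {10, 11} → COUNT(e.id)=2
  7: ids {1, 2, 3, 5} → COUNT(e.id)=4

History | 5 ; Econ | 3 ; Econ | 2 ; Biology | 4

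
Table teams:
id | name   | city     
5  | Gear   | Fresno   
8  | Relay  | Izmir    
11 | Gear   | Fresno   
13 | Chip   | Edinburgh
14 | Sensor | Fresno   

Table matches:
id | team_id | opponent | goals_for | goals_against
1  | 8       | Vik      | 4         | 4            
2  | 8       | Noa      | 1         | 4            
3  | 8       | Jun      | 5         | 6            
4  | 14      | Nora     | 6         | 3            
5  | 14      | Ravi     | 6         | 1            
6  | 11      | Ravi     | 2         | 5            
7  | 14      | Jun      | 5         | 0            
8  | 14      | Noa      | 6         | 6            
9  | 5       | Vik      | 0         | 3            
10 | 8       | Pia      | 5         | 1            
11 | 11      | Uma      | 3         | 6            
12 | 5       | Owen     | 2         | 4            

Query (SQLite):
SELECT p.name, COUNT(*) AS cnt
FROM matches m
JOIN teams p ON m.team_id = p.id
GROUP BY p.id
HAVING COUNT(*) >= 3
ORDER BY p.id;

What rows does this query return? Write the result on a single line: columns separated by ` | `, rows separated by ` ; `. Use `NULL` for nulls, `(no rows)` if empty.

Relay | 4 ; Sensor | 4

Join each matches row to its teams via team_id.
Group joined rows by teams.id; compute COUNT(*) per group.
HAVING: keep groups with count ≥ 3.
  5: ids {9, 12} → COUNT(*)=2
  8: ids {1, 2, 3, 10} → COUNT(*)=4
  11: ids {6, 11} → COUNT(*)=2
  14: ids {4, 5, 7, 8} → COUNT(*)=4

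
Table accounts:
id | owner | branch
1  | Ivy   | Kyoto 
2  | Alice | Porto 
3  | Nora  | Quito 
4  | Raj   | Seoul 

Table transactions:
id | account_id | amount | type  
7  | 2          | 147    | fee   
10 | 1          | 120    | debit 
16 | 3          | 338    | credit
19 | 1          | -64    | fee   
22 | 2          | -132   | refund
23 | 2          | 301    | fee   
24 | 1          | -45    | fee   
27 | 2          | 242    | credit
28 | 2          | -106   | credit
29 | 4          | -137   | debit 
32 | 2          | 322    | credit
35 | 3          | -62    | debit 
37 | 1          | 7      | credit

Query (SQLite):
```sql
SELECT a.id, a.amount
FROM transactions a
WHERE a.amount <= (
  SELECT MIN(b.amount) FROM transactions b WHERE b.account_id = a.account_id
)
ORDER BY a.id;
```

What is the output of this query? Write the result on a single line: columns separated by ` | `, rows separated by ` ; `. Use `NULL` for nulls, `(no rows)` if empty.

For each transactions row a, compute MIN(amount) over rows sharing a.account_id.
Keep row a if a.amount <= that per-group MIN.
  account_id=1: MIN(amount) = -64
  account_id=2: MIN(amount) = -132
  account_id=3: MIN(amount) = -62
  account_id=4: MIN(amount) = -137

19 | -64 ; 22 | -132 ; 29 | -137 ; 35 | -62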